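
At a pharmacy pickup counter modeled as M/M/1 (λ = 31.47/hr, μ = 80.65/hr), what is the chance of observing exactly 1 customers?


ρ = 31.47/80.65 = 0.3902
P_n = (1−ρ)·ρ^n = (1 − 0.3902)·0.3902^1 = 0.6098·0.390205 = 0.237945

Final: 0.237945


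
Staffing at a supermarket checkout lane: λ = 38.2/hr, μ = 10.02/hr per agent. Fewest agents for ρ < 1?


Stability requires cμ > λ ⇔ c > λ/μ.
λ/μ = 38.2/10.02 = 3.8124
Minimum integer c = ⌊3.8124⌋ + 1 = 4
Check: 4·10.02 = 40.08 > 38.2, while 3·10.02 = 30.06 ≤ 38.2

Final: 4 servers


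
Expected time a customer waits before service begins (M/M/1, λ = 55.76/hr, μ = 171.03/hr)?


ρ = 55.76/171.03 = 0.3260
Wq = ρ/(μ−λ) = 0.3260/(171.03 − 55.76) = 0.3260/115.27 = 0.002828 hr

Final: 0.002828 hr


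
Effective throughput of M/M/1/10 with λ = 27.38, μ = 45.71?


ρ = 0.5990; P_K = (1−ρ)ρ^10/(1−ρ^11) = 0.002393
λ_eff = λ(1 − P_K) = 27.38·(1 − 0.002393) = 27.38·0.997607 = 27.3145 /hr

Final: 27.3145 /hr


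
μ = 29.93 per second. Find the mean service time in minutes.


Mean service time = 1/μ = 1/29.93 second = 0.03341 second
In minutes: 0.03341 × 0.0166667 = 0.0005569 min

Final: 0.0005569 min


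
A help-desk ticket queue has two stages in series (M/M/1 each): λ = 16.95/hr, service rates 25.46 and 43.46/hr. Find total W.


Each node sees arrival rate λ = 16.95/hr (tandem ⇒ throughput preserved).
W₁ = 1/(μ₁−λ) = 1/(25.46−16.95) = 0.11751 hr
W₂ = 1/(μ₂−λ) = 1/(43.46−16.95) = 0.03772 hr
W_total = W₁ + W₂ = 0.11751 + 0.03772 = 0.15523 hr

Final: 0.15523 hr


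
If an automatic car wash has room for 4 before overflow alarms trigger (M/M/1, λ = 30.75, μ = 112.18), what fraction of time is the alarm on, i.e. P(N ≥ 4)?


ρ = 30.75/112.18 = 0.2741
P(N ≥ n) = ρ^n = 0.2741^4 = 0.005646

Final: 0.005646


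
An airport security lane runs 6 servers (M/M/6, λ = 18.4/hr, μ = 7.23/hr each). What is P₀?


a = λ/μ = 18.4/7.23 = 2.5450; ρ = a/c = 0.4242
Σ_{k=0}^{5} a^k/k! (terms k=0..5) = 1.00000 + 2.54495 + 3.23839 + 2.74718 + 1.74786 + 0.88964 = 12.16803
Tail: a^6/(6!(1−ρ)) = 271.69219/(720·0.5758) = 0.65530
P₀ = 1/(12.16803 + 0.65530) = 1/12.82333 = 0.077983

Final: 0.077983


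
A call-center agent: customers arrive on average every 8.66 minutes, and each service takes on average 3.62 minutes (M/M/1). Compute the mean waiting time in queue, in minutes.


λ = 60/8.66 = 6.9284 /hr
μ = 60/3.62 = 16.5746 /hr
ρ = λ/μ = 6.9284/16.5746 = 0.4180
Wq = ρ/(μ−λ) = 0.4180/(16.5746−6.9284) = 0.04333 hr
In minutes: 0.04333·60 = 2.600 min

Final: 2.600 min


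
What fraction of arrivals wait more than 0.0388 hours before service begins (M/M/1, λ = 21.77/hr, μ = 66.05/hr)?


ρ = 21.77/66.05 = 0.3296
P(Wq > t) = ρ·e^{−(μ−λ)t} = 0.3296·e^{−1.7181}
= 0.3296·0.179413 = 0.059134

Final: 0.059134


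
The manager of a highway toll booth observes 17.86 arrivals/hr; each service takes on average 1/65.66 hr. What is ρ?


ρ = λ/μ = 17.86/65.66 = 0.2720

Final: 0.2720


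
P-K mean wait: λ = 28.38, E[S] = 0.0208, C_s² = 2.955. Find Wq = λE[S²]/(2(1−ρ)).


ρ = λ·E[S] = 28.38·0.0208 = 0.5903
E[S²] = E[S]²(1+C_s²) = 0.0208²·(1+2.955) = 0.001711
Wq = λ·E[S²]/(2(1−ρ)) = 28.38·0.001711/(2·0.4097) = 0.05926 hr

Final: 0.05926 hr


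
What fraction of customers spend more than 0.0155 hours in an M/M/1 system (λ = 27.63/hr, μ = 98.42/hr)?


W ~ Exponential(μ−λ) for M/M/1.
μ − λ = 98.42 − 27.63 = 70.7900
P(W > t) = e^{−(μ−λ)t} = e^{−1.0972} = 0.333789

Final: 0.333789


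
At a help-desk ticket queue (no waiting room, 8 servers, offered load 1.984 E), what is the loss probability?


B(c,a) = (a^c/c!) / Σ_{k=0}^{c} a^k/k!
a^8/8! = 0.005954
Σ terms (k=0..8): 1.00000 + 1.98400 + 1.96813 + 1.30159 + 0.64559 + 0.25617 + 0.08471 + 0.02401 + 0.005954 = 7.270143
B = 0.005954/7.270143 = 0.0008190

Final: 0.0008190


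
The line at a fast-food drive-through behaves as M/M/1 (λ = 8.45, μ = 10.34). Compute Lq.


ρ = 8.45/10.34 = 0.8172
Lq = ρ²/(1−ρ) = 0.6678/0.1828 = 3.6537

Final: 3.6537


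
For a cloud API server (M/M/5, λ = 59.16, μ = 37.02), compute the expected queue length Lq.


a = λ/μ = 1.5981; ρ = a/5 = 0.3196
P₀ = 0.201836
Lq = P₀·a^c·ρ / (c!·(1−ρ)²) = 0.201836·10.42218·0.3196/(120·0.46293)
= 0.01210

Final: 0.01210


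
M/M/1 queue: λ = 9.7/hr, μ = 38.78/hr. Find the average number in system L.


ρ = λ/μ = 9.7/38.78 = 0.2501
L = ρ/(1−ρ) = 0.2501/(1 − 0.2501) = 0.2501/0.7499 = 0.3336

Final: 0.3336


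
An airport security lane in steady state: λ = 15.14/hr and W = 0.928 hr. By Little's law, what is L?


L = λW = 15.14·0.928 = 14.0499

Final: 14.0499


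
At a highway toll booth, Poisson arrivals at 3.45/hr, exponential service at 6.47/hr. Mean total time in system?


W = 1/(μ−λ) = 1/(6.47 − 3.45) = 1/3.02 = 0.3311 hr

Final: 0.3311 hr


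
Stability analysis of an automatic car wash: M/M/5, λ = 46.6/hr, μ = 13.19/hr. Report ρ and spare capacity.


Total capacity cμ = 5·13.19 = 65.95/hr
ρ = λ/(cμ) = 46.6/65.95 = 0.7066
Stable ⇔ ρ < 1: YES
Spare capacity = cμ − λ = 65.95 − 46.6 = 19.35/hr

Final: ρ = 0.7066; stable; margin = 19.35/hr


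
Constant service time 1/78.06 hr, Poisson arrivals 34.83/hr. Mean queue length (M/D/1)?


ρ = 34.83/78.06 = 0.4462
M/D/1: Lq = ρ²/(2(1−ρ)) = 0.1991/(2·0.5538) = 0.17975

Final: 0.17975


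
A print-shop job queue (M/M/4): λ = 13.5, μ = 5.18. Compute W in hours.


a = 2.6062; ρ = 0.6515; P₀ = 0.064646
Lq = P₀·a^c·ρ/(c!(1−ρ)²) = 0.66680
Wq = Lq/λ = 0.66680/13.5 = 0.04939 hr
W = Wq + 1/μ = 0.04939 + 0.19305 = 0.24244 hr

Final: 0.24244 hr


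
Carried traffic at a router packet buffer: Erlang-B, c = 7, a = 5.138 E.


B(7,5.138) = 0.129233 (Erlang-B)
Carried load = a(1 − B) = 5.138·(1 − 0.129233) = 5.138·0.870767 = 4.4740 E

Final: 4.4740 Erlangs


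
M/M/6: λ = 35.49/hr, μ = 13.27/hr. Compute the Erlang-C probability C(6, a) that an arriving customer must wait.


a = λ/μ = 2.6745; ρ = a/6 = 0.4457
P₀ = 0.068362 (from M/M/c formula)
C(c,a) = [a^c/(c!(1−ρ))]·P₀ = [365.94048/(720·0.5543)]·0.068362
= 0.91699·0.068362 = 0.062688

Final: 0.062688


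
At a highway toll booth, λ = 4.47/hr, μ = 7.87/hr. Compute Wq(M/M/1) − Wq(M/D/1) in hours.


ρ = 4.47/7.87 = 0.5680
Wq(M/M/1) = ρ/(μ−λ) = 0.5680/3.40 = 0.16705 hr
Wq(M/D/1) = ρ/(2(μ−λ)) = 0.08353 hr
Savings = 0.16705 − 0.08353 = 0.08353 hr

Final: 0.08353 hr


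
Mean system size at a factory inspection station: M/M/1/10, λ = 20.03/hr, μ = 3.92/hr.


ρ = 20.03/3.92 = 5.1097
L = ρ[1 − (K+1)ρ^K + Kρ^(K+1)] / [(1−ρ)(1−ρ^(K+1))]
Numerator: 5.1097·(1 − 11·12132458.731275 + 10·61993150.098836) = 2485735549.123746
Denominator: (-4.1097)·(-61993149.098836) = 254772865.301595
L = 2485735549.123746/254772865.301595 = 9.7567

Final: 9.7567


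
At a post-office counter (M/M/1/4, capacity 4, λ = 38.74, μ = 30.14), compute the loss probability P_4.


ρ = λ/μ = 38.74/30.14 = 1.2853
P_K = (1−ρ)ρ^K/(1−ρ^(K+1)) = (-0.2853·2.729389)/(1 − 3.508180)
= -0.778791/-2.508180 = 0.310500

Final: 0.310500


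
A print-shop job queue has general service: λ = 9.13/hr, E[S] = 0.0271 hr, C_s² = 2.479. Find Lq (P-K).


ρ = λ·E[S] = 9.13·0.0271 = 0.2474
Lq = ρ²(1+C_s²)/(2(1−ρ)) = 0.06122·(1+2.479)/(2·0.7526)
= 0.06122·3.4790/1.5052 = 0.14150

Final: 0.14150


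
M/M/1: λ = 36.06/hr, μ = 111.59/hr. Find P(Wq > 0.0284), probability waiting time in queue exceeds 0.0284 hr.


ρ = 36.06/111.59 = 0.3231
P(Wq > t) = ρ·e^{−(μ−λ)t} = 0.3231·e^{−2.1451}
= 0.3231·0.117062 = 0.037828

Final: 0.037828


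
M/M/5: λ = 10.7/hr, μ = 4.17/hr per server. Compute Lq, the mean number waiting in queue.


a = λ/μ = 2.5659; ρ = a/5 = 0.5132
P₀ = 0.074715
Lq = P₀·a^c·ρ / (c!·(1−ρ)²) = 0.074715·111.23427·0.5132/(120·0.23698)
= 0.14998

Final: 0.14998


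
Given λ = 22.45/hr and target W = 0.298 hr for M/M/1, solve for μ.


W = 1/(μ−λ) ⇒ μ − λ = 1/W = 1/0.298 = 3.3557
μ = λ + 1/W = 22.45 + 3.3557 = 25.8057 per hr

Final: 25.8057 /hr


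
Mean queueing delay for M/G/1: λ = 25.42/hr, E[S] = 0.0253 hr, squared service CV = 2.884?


ρ = λ·E[S] = 25.42·0.0253 = 0.6431
E[S²] = E[S]²(1+C_s²) = 0.0253²·(1+2.884) = 0.002486
Wq = λ·E[S²]/(2(1−ρ)) = 25.42·0.002486/(2·0.3569) = 0.08854 hr

Final: 0.08854 hr


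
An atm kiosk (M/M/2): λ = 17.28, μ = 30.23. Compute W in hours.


a = 0.5716; ρ = 0.2858; P₀ = 0.555441
Lq = P₀·a^c·ρ/(c!(1−ρ)²) = 0.05085
Wq = Lq/λ = 0.05085/17.28 = 0.002943 hr
W = Wq + 1/μ = 0.002943 + 0.03308 = 0.03602 hr

Final: 0.03602 hr


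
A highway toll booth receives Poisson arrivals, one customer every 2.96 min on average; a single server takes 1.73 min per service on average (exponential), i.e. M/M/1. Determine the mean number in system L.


λ = 60/2.96 = 20.2703 /hr
μ = 60/1.73 = 34.6821 /hr
ρ = λ/μ = 20.2703/34.6821 = 0.5845
L = ρ/(1−ρ) = 0.5845/0.4155 = 1.4065

Final: 1.4065


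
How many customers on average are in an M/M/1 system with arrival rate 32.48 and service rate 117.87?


ρ = λ/μ = 32.48/117.87 = 0.2756
L = ρ/(1−ρ) = 0.2756/(1 − 0.2756) = 0.2756/0.7244 = 0.3804

Final: 0.3804


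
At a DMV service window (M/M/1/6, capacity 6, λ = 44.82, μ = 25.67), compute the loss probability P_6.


ρ = λ/μ = 44.82/25.67 = 1.7460
P_K = (1−ρ)ρ^K/(1−ρ^(K+1)) = (-0.7460·28.331913)/(1 − 49.467719)
= -21.135806/-48.467719 = 0.436080

Final: 0.436080


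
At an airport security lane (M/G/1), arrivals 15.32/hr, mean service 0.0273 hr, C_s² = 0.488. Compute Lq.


ρ = λ·E[S] = 15.32·0.0273 = 0.4182
Lq = ρ²(1+C_s²)/(2(1−ρ)) = 0.1749·(1+0.488)/(2·0.5818)
= 0.1749·1.4880/1.1635 = 0.22370

Final: 0.22370


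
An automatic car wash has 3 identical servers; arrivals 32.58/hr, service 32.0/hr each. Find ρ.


ρ = λ/(cμ) = 32.58/(3·32.0) = 32.58/96.00 = 0.3394

Final: 0.3394


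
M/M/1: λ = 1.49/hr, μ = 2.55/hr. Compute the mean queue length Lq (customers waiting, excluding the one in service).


ρ = 1.49/2.55 = 0.5843
Lq = ρ²/(1−ρ) = 0.3414/0.4157 = 0.8213

Final: 0.8213


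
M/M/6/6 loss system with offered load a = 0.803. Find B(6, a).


B(c,a) = (a^c/c!) / Σ_{k=0}^{c} a^k/k!
a^6/6! = 0.0003724
Σ terms (k=0..6): 1.00000 + 0.80300 + 0.32240 + 0.08630 + 0.01732 + 0.002782 + 0.0003724 = 2.232180
B = 0.0003724/2.232180 = 0.0001668

Final: 0.0001668


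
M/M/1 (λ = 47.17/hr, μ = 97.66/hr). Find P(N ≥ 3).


ρ = 47.17/97.66 = 0.4830
P(N ≥ n) = ρ^n = 0.4830^3 = 0.112680

Final: 0.112680


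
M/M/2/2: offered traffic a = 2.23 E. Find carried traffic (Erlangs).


B(2,2.23) = 0.434964 (Erlang-B)
Carried load = a(1 − B) = 2.23·(1 − 0.434964) = 2.23·0.565036 = 1.2600 E

Final: 1.2600 Erlangs


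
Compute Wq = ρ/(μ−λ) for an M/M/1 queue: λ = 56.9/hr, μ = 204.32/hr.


ρ = 56.9/204.32 = 0.2785
Wq = ρ/(μ−λ) = 0.2785/(204.32 − 56.9) = 0.2785/147.42 = 0.001889 hr

Final: 0.001889 hr


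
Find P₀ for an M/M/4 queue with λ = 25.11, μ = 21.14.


a = λ/μ = 25.11/21.14 = 1.1878; ρ = a/c = 0.2969
Σ_{k=0}^{3} a^k/k! (terms k=0..3) = 1.00000 + 1.18780 + 0.70543 + 0.27930 = 3.17253
Tail: a^4/(4!(1−ρ)) = 1.99052/(24·0.7031) = 0.11797
P₀ = 1/(3.17253 + 0.11797) = 1/3.29050 = 0.303906

Final: 0.303906


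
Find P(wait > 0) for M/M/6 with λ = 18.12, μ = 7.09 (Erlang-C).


a = λ/μ = 2.5557; ρ = a/6 = 0.4260
P₀ = 0.077136 (from M/M/c formula)
C(c,a) = [a^c/(c!(1−ρ))]·P₀ = [278.65815/(720·0.5740)]·0.077136
= 0.67420·0.077136 = 0.052005

Final: 0.052005


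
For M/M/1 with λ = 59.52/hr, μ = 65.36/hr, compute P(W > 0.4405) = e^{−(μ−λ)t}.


W ~ Exponential(μ−λ) for M/M/1.
μ − λ = 65.36 − 59.52 = 5.8400
P(W > t) = e^{−(μ−λ)t} = e^{−2.5725} = 0.076343

Final: 0.076343


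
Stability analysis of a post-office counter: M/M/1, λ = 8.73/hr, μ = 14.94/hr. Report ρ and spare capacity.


Total capacity cμ = 1·14.94 = 14.94/hr
ρ = λ/(cμ) = 8.73/14.94 = 0.5843
Stable ⇔ ρ < 1: YES
Spare capacity = cμ − λ = 14.94 − 8.73 = 6.21/hr

Final: ρ = 0.5843; stable; margin = 6.21/hr


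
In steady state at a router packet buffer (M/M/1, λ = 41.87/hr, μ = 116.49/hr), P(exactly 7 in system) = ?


ρ = 41.87/116.49 = 0.3594
P_n = (1−ρ)·ρ^n = (1 − 0.3594)·0.3594^7 = 0.6406·0.0007750 = 0.0004964

Final: 0.0004964


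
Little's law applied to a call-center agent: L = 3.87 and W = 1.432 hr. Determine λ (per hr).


λ = L/W = 3.87/1.432 = 2.7025 /hr

Final: 2.7025 /hr


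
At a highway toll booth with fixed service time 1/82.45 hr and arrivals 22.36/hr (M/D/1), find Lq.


ρ = 22.36/82.45 = 0.2712
M/D/1: Lq = ρ²/(2(1−ρ)) = 0.07355/(2·0.7288) = 0.05046

Final: 0.05046


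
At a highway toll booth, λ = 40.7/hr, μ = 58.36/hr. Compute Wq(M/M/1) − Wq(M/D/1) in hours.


ρ = 40.7/58.36 = 0.6974
Wq(M/M/1) = ρ/(μ−λ) = 0.6974/17.66 = 0.03949 hr
Wq(M/D/1) = ρ/(2(μ−λ)) = 0.01975 hr
Savings = 0.03949 − 0.01975 = 0.01975 hr

Final: 0.01975 hr


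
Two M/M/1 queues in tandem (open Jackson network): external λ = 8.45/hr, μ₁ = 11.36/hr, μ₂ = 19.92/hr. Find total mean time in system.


Each node sees arrival rate λ = 8.45/hr (tandem ⇒ throughput preserved).
W₁ = 1/(μ₁−λ) = 1/(11.36−8.45) = 0.34364 hr
W₂ = 1/(μ₂−λ) = 1/(19.92−8.45) = 0.08718 hr
W_total = W₁ + W₂ = 0.34364 + 0.08718 = 0.43083 hr

Final: 0.43083 hr


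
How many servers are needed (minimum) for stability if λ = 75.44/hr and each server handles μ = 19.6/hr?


Stability requires cμ > λ ⇔ c > λ/μ.
λ/μ = 75.44/19.6 = 3.8490
Minimum integer c = ⌊3.8490⌋ + 1 = 4
Check: 4·19.6 = 78.40 > 75.44, while 3·19.6 = 58.80 ≤ 75.44

Final: 4 servers


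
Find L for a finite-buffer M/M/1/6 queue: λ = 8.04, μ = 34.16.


ρ = 8.04/34.16 = 0.2354
L = ρ[1 − (K+1)ρ^K + Kρ^(K+1)] / [(1−ρ)(1−ρ^(K+1))]
Numerator: 0.2354·(1 − 7·0.0001700 + 6·0.00004001) = 0.235139
Denominator: (0.7646)·(0.999960) = 0.764606
L = 0.235139/0.764606 = 0.3075

Final: 0.3075


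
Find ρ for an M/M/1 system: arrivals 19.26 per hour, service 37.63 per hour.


ρ = λ/μ = 19.26/37.63 = 0.5118

Final: 0.5118


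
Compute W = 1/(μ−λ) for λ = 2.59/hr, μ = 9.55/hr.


W = 1/(μ−λ) = 1/(9.55 − 2.59) = 1/6.96 = 0.1437 hr

Final: 0.1437 hr


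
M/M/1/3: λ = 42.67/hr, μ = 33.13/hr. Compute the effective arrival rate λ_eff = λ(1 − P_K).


ρ = 1.2880; P_K = (1−ρ)ρ^3/(1−ρ^4) = 0.351208
λ_eff = λ(1 − P_K) = 42.67·(1 − 0.351208) = 42.67·0.648792 = 27.6839 /hr

Final: 27.6839 /hr


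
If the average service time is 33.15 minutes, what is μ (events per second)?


μ = 1/(service time) in consistent units.
1 second = 0.0166667 min, so μ = 0.0166667/33.15 = 0.0005028 per second

Final: 0.0005028 /sec


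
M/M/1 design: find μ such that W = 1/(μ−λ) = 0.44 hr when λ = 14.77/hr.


W = 1/(μ−λ) ⇒ μ − λ = 1/W = 1/0.44 = 2.2727
μ = λ + 1/W = 14.77 + 2.2727 = 17.0427 per hr

Final: 17.0427 /hr


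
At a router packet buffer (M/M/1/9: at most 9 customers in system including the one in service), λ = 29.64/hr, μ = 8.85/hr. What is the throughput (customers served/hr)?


ρ = 3.3492; P_K = (1−ρ)ρ^9/(1−ρ^10) = 0.701421
λ_eff = λ(1 − P_K) = 29.64·(1 − 0.701421) = 29.64·0.298579 = 8.8499 /hr

Final: 8.8499 /hr


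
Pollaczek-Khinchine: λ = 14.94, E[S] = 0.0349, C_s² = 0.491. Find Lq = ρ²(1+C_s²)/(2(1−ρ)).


ρ = λ·E[S] = 14.94·0.0349 = 0.5214
Lq = ρ²(1+C_s²)/(2(1−ρ)) = 0.2719·(1+0.491)/(2·0.4786)
= 0.2719·1.4910/0.9572 = 0.42348

Final: 0.42348


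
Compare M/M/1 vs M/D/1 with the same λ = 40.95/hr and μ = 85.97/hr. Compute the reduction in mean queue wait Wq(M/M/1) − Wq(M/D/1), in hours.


ρ = 40.95/85.97 = 0.4763
Wq(M/M/1) = ρ/(μ−λ) = 0.4763/45.02 = 0.01058 hr
Wq(M/D/1) = ρ/(2(μ−λ)) = 0.005290 hr
Savings = 0.01058 − 0.005290 = 0.005290 hr

Final: 0.005290 hr


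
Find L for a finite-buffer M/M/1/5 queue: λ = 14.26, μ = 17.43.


ρ = 14.26/17.43 = 0.8181
L = ρ[1 − (K+1)ρ^K + Kρ^(K+1)] / [(1−ρ)(1−ρ^(K+1))]
Numerator: 0.8181·(1 − 6·0.366531 + 5·0.299870) = 0.245573
Denominator: (0.1819)·(0.700130) = 0.127333
L = 0.245573/0.127333 = 1.9286

Final: 1.9286


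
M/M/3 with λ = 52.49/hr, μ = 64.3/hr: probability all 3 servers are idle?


a = λ/μ = 52.49/64.3 = 0.8163; ρ = a/c = 0.2721
Σ_{k=0}^{2} a^k/k! (terms k=0..2) = 1.00000 + 0.81633 + 0.33320 = 2.14953
Tail: a^3/(3!(1−ρ)) = 0.54400/(6·0.7279) = 0.12456
P₀ = 1/(2.14953 + 0.12456) = 1/2.27409 = 0.439737

Final: 0.439737


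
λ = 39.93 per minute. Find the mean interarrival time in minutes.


Mean interarrival time = 1/λ = 1/39.93 minute = 0.02504 minute
In minutes: 0.02504 × 1 = 0.02504 min

Final: 0.02504 min


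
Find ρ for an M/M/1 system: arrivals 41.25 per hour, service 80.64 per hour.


ρ = λ/μ = 41.25/80.64 = 0.5115

Final: 0.5115


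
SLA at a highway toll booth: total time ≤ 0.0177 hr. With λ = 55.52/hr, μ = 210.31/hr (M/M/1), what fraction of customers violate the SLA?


W ~ Exponential(μ−λ) for M/M/1.
μ − λ = 210.31 − 55.52 = 154.7900
P(W > t) = e^{−(μ−λ)t} = e^{−2.7398} = 0.064584

Final: 0.064584


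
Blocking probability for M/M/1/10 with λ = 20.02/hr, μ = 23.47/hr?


ρ = λ/μ = 20.02/23.47 = 0.8530
P_K = (1−ρ)ρ^K/(1−ρ^(K+1)) = (0.1470·0.203943)/(1 − 0.173965)
= 0.029979/0.826035 = 0.036293

Final: 0.036293


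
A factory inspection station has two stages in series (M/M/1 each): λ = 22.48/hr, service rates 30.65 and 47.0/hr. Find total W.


Each node sees arrival rate λ = 22.48/hr (tandem ⇒ throughput preserved).
W₁ = 1/(μ₁−λ) = 1/(30.65−22.48) = 0.12240 hr
W₂ = 1/(μ₂−λ) = 1/(47.0−22.48) = 0.04078 hr
W_total = W₁ + W₂ = 0.12240 + 0.04078 = 0.16318 hr

Final: 0.16318 hr


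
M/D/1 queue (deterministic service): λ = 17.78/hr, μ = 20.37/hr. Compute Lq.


ρ = 17.78/20.37 = 0.8729
M/D/1: Lq = ρ²/(2(1−ρ)) = 0.7619/(2·0.1271) = 2.99601

Final: 2.99601


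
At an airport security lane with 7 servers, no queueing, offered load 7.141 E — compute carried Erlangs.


B(7,7.141) = 0.257557 (Erlang-B)
Carried load = a(1 − B) = 7.141·(1 − 0.257557) = 7.141·0.742443 = 5.3018 E

Final: 5.3018 Erlangs


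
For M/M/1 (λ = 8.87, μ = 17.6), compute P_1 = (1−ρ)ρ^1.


ρ = 8.87/17.6 = 0.5040
P_n = (1−ρ)·ρ^n = (1 − 0.5040)·0.5040^1 = 0.4960·0.503977 = 0.249984

Final: 0.249984


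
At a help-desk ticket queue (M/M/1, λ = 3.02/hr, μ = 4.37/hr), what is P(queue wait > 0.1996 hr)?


ρ = 3.02/4.37 = 0.6911
P(Wq > t) = ρ·e^{−(μ−λ)t} = 0.6911·e^{−0.2695}
= 0.6911·0.763792 = 0.527838

Final: 0.527838


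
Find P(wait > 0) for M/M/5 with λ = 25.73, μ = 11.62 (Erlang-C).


a = λ/μ = 2.2143; ρ = a/5 = 0.4429
P₀ = 0.107838 (from M/M/c formula)
C(c,a) = [a^c/(c!(1−ρ))]·P₀ = [53.23145/(120·0.5571)]·0.107838
= 0.79620·0.107838 = 0.085861

Final: 0.085861


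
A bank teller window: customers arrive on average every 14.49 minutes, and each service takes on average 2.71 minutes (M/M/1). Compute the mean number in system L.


λ = 60/14.49 = 4.1408 /hr
μ = 60/2.71 = 22.1402 /hr
ρ = λ/μ = 4.1408/22.1402 = 0.1870
L = ρ/(1−ρ) = 0.1870/0.8130 = 0.2301

Final: 0.2301


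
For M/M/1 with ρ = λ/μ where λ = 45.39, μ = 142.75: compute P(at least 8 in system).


ρ = 45.39/142.75 = 0.3180
P(N ≥ n) = ρ^n = 0.3180^8 = 0.0001045

Final: 0.0001045


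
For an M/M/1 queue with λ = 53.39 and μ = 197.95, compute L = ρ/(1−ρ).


ρ = λ/μ = 53.39/197.95 = 0.2697
L = ρ/(1−ρ) = 0.2697/(1 − 0.2697) = 0.2697/0.7303 = 0.3693

Final: 0.3693


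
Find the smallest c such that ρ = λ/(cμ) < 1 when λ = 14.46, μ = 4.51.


Stability requires cμ > λ ⇔ c > λ/μ.
λ/μ = 14.46/4.51 = 3.2062
Minimum integer c = ⌊3.2062⌋ + 1 = 4
Check: 4·4.51 = 18.04 > 14.46, while 3·4.51 = 13.53 ≤ 14.46

Final: 4 servers


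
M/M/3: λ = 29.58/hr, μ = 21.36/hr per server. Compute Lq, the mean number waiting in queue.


a = λ/μ = 1.3848; ρ = a/3 = 0.4616
P₀ = 0.240047
Lq = P₀·a^c·ρ / (c!·(1−ρ)²) = 0.240047·2.65577·0.4616/(6·0.28986)
= 0.16921

Final: 0.16921


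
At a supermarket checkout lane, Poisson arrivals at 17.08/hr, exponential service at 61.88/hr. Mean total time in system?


W = 1/(μ−λ) = 1/(61.88 − 17.08) = 1/44.80 = 0.02232 hr

Final: 0.02232 hr


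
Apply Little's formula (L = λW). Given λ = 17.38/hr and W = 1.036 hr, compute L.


L = λW = 17.38·1.036 = 18.0057

Final: 18.0057


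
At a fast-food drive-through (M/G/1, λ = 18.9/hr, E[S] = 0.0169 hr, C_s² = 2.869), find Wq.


ρ = λ·E[S] = 18.9·0.0169 = 0.3194
E[S²] = E[S]²(1+C_s²) = 0.0169²·(1+2.869) = 0.001105
Wq = λ·E[S²]/(2(1−ρ)) = 18.9·0.001105/(2·0.6806) = 0.01534 hr

Final: 0.01534 hr


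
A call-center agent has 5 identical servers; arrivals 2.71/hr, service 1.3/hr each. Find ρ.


ρ = λ/(cμ) = 2.71/(5·1.3) = 2.71/6.50 = 0.4169

Final: 0.4169


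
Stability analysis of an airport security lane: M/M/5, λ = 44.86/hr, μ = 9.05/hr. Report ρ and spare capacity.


Total capacity cμ = 5·9.05 = 45.25/hr
ρ = λ/(cμ) = 44.86/45.25 = 0.9914
Stable ⇔ ρ < 1: YES
Spare capacity = cμ − λ = 45.25 − 44.86 = 0.39/hr

Final: ρ = 0.9914; stable; margin = 0.39/hr


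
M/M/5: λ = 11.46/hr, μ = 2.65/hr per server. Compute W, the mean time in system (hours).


a = 4.3245; ρ = 0.8649; P₀ = 0.007352
Lq = P₀·a^c·ρ/(c!(1−ρ)²) = 4.39122
Wq = Lq/λ = 4.39122/11.46 = 0.38318 hr
W = Wq + 1/μ = 0.38318 + 0.37736 = 0.76054 hr

Final: 0.76054 hr


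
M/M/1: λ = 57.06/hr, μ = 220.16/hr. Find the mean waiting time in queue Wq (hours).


ρ = 57.06/220.16 = 0.2592
Wq = ρ/(μ−λ) = 0.2592/(220.16 − 57.06) = 0.2592/163.10 = 0.001589 hr

Final: 0.001589 hr


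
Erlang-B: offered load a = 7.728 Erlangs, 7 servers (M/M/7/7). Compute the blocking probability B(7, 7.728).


B(c,a) = (a^c/c!) / Σ_{k=0}^{c} a^k/k!
a^7/7! = 326.617355
Σ terms (k=0..7): 1.00000 + 7.72800 + 29.86099 + 76.92192 + 148.61314 + 229.69647 + 295.84905 + 326.61735 = 1116.286926
B = 326.617355/1116.286926 = 0.292593

Final: 0.292593


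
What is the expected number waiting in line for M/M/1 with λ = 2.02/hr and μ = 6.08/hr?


ρ = 2.02/6.08 = 0.3322
Lq = ρ²/(1−ρ) = 0.1104/0.6678 = 0.1653

Final: 0.1653


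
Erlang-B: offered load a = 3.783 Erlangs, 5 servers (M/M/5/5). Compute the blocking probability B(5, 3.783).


B(c,a) = (a^c/c!) / Σ_{k=0}^{c} a^k/k!
a^5/5! = 6.456549
Σ terms (k=0..5): 1.00000 + 3.78300 + 7.15554 + 9.02314 + 8.53364 + 6.45655 = 35.951871
B = 6.456549/35.951871 = 0.179589

Final: 0.179589


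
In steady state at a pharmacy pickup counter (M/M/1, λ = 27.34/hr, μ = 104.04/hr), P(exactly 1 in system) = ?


ρ = 27.34/104.04 = 0.2628
P_n = (1−ρ)·ρ^n = (1 − 0.2628)·0.2628^1 = 0.7372·0.262784 = 0.193728

Final: 0.193728


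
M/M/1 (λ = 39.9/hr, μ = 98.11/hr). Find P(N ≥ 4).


ρ = 39.9/98.11 = 0.4067
P(N ≥ n) = ρ^n = 0.4067^4 = 0.027355

Final: 0.027355


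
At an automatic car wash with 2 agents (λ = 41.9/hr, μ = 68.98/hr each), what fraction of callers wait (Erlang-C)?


a = λ/μ = 0.6074; ρ = a/2 = 0.3037
P₀ = 0.534082 (from M/M/c formula)
C(c,a) = [a^c/(c!(1−ρ))]·P₀ = [0.36896/(2·0.6963)]·0.534082
= 0.26495·0.534082 = 0.141505

Final: 0.141505


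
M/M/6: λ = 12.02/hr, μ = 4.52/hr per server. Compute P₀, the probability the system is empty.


a = λ/μ = 12.02/4.52 = 2.6593; ρ = a/c = 0.4432
Σ_{k=0}^{5} a^k/k! (terms k=0..5) = 1.00000 + 2.65929 + 3.53592 + 3.13435 + 2.08378 + 1.10828 = 13.52162
Tail: a^6/(6!(1−ρ)) = 353.66835/(720·0.5568) = 0.88222
P₀ = 1/(13.52162 + 0.88222) = 1/14.40384 = 0.069426

Final: 0.069426


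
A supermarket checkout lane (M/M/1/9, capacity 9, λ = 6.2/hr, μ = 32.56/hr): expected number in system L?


ρ = 6.2/32.56 = 0.1904
L = ρ[1 − (K+1)ρ^K + Kρ^(K+1)] / [(1−ρ)(1−ρ^(K+1))]
Numerator: 0.1904·(1 − 10·0.0000003291 + 9·0.00000006267) = 0.190417
Denominator: (0.8096)·(1.000000) = 0.809582
L = 0.190417/0.809582 = 0.2352

Final: 0.2352


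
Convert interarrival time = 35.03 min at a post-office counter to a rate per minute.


λ = 1/(interarrival time) in consistent units.
1 minute = 1 min, so λ = 1/35.03 = 0.02855 per minute

Final: 0.02855 /min


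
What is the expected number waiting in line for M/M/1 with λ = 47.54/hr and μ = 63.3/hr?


ρ = 47.54/63.3 = 0.7510
Lq = ρ²/(1−ρ) = 0.5640/0.2490 = 2.2655

Final: 2.2655


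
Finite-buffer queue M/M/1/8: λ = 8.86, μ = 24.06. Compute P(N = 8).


ρ = λ/μ = 8.86/24.06 = 0.3682
P_K = (1−ρ)ρ^K/(1−ρ^(K+1)) = (0.6318·0.0003381)/(1 − 0.0001245)
= 0.0002136/0.999875 = 0.0002137

Final: 0.0002137


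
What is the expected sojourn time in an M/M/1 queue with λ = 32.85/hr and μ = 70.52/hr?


W = 1/(μ−λ) = 1/(70.52 − 32.85) = 1/37.67 = 0.02655 hr

Final: 0.02655 hr


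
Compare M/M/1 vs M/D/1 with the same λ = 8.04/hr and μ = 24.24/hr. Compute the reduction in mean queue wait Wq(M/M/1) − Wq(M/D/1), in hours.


ρ = 8.04/24.24 = 0.3317
Wq(M/M/1) = ρ/(μ−λ) = 0.3317/16.20 = 0.02047 hr
Wq(M/D/1) = ρ/(2(μ−λ)) = 0.01024 hr
Savings = 0.02047 − 0.01024 = 0.01024 hr

Final: 0.01024 hr


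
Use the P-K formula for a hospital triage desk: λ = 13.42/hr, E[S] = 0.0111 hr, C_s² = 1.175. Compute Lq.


ρ = λ·E[S] = 13.42·0.0111 = 0.1490
Lq = ρ²(1+C_s²)/(2(1−ρ)) = 0.02219·(1+1.175)/(2·0.8510)
= 0.02219·2.1750/1.7021 = 0.02836

Final: 0.02836


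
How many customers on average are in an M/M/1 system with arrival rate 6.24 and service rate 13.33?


ρ = λ/μ = 6.24/13.33 = 0.4681
L = ρ/(1−ρ) = 0.4681/(1 − 0.4681) = 0.4681/0.5319 = 0.8801

Final: 0.8801


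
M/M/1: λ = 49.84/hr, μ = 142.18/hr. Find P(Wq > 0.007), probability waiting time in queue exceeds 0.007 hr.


ρ = 49.84/142.18 = 0.3505
P(Wq > t) = ρ·e^{−(μ−λ)t} = 0.3505·e^{−0.6464}
= 0.3505·0.523939 = 0.183662

Final: 0.183662


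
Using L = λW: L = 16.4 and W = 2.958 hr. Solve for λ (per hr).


λ = L/W = 16.4/2.958 = 5.5443 /hr

Final: 5.5443 /hr


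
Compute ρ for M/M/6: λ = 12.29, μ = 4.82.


ρ = λ/(cμ) = 12.29/(6·4.82) = 12.29/28.92 = 0.4250

Final: 0.4250


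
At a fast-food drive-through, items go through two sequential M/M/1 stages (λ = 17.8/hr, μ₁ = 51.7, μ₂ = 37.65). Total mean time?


Each node sees arrival rate λ = 17.8/hr (tandem ⇒ throughput preserved).
W₁ = 1/(μ₁−λ) = 1/(51.7−17.8) = 0.02950 hr
W₂ = 1/(μ₂−λ) = 1/(37.65−17.8) = 0.05038 hr
W_total = W₁ + W₂ = 0.02950 + 0.05038 = 0.07988 hr

Final: 0.07988 hr


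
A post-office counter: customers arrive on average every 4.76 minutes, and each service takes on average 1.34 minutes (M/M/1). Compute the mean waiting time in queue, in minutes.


λ = 60/4.76 = 12.6050 /hr
μ = 60/1.34 = 44.7761 /hr
ρ = λ/μ = 12.6050/44.7761 = 0.2815
Wq = ρ/(μ−λ) = 0.2815/(44.7761−12.6050) = 0.008750 hr
In minutes: 0.008750·60 = 0.5250 min

Final: 0.5250 min


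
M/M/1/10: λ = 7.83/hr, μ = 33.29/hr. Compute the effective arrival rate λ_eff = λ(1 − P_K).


ρ = 0.2352; P_K = (1−ρ)ρ^10/(1−ρ^11) = 0.0000003963
λ_eff = λ(1 − P_K) = 7.83·(1 − 0.0000003963) = 7.83·1.000000 = 7.8300 /hr

Final: 7.8300 /hr


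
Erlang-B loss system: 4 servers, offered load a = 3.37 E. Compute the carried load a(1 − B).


B(4,3.37) = 0.246504 (Erlang-B)
Carried load = a(1 − B) = 3.37·(1 − 0.246504) = 3.37·0.753496 = 2.5393 E

Final: 2.5393 Erlangs


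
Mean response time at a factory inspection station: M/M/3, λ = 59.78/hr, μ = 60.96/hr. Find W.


a = 0.9806; ρ = 0.3269; P₀ = 0.371061
Lq = P₀·a^c·ρ/(c!(1−ρ)²) = 0.04208
Wq = Lq/λ = 0.04208/59.78 = 0.0007038 hr
W = Wq + 1/μ = 0.0007038 + 0.01640 = 0.01711 hr

Final: 0.01711 hr


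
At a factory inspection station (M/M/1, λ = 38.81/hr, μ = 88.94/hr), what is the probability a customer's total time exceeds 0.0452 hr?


W ~ Exponential(μ−λ) for M/M/1.
μ − λ = 88.94 − 38.81 = 50.1300
P(W > t) = e^{−(μ−λ)t} = e^{−2.2659} = 0.103739

Final: 0.103739


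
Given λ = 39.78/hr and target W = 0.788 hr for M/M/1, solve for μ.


W = 1/(μ−λ) ⇒ μ − λ = 1/W = 1/0.788 = 1.2690
μ = λ + 1/W = 39.78 + 1.2690 = 41.0490 per hr

Final: 41.0490 /hr


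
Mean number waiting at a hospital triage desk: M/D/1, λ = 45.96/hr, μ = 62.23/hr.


ρ = 45.96/62.23 = 0.7386
M/D/1: Lq = ρ²/(2(1−ρ)) = 0.5455/(2·0.2614) = 1.04314

Final: 1.04314


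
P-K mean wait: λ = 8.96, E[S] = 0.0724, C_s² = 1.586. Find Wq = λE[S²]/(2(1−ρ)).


ρ = λ·E[S] = 8.96·0.0724 = 0.6487
E[S²] = E[S]²(1+C_s²) = 0.0724²·(1+1.586) = 0.013555
Wq = λ·E[S²]/(2(1−ρ)) = 8.96·0.013555/(2·0.3513) = 0.17287 hr

Final: 0.17287 hr


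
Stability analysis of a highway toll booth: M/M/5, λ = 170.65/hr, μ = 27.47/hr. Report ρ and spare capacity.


Total capacity cμ = 5·27.47 = 137.35/hr
ρ = λ/(cμ) = 170.65/137.35 = 1.2424
Stable ⇔ ρ < 1: NO
Spare capacity = cμ − λ = 137.35 − 170.65 = -33.30/hr

Final: ρ = 1.2424; unstable; margin = -33.30/hr


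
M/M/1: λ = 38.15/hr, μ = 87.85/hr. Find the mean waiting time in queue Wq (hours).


ρ = 38.15/87.85 = 0.4343
Wq = ρ/(μ−λ) = 0.4343/(87.85 − 38.15) = 0.4343/49.70 = 0.008738 hr

Final: 0.008738 hr


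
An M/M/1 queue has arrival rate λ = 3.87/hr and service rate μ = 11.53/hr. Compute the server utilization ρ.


ρ = λ/μ = 3.87/11.53 = 0.3356

Final: 0.3356


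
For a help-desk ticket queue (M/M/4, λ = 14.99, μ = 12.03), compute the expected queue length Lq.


a = λ/μ = 1.2461; ρ = a/4 = 0.3115
P₀ = 0.286474
Lq = P₀·a^c·ρ / (c!·(1−ρ)²) = 0.286474·2.41070·0.3115/(24·0.47401)
= 0.01891

Final: 0.01891


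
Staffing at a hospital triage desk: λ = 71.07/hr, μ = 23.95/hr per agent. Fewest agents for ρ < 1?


Stability requires cμ > λ ⇔ c > λ/μ.
λ/μ = 71.07/23.95 = 2.9674
Minimum integer c = ⌊2.9674⌋ + 1 = 3
Check: 3·23.95 = 71.85 > 71.07, while 2·23.95 = 47.90 ≤ 71.07

Final: 3 servers


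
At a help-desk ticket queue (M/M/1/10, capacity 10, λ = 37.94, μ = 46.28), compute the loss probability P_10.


ρ = λ/μ = 37.94/46.28 = 0.8198
P_K = (1−ρ)ρ^K/(1−ρ^(K+1)) = (0.1802·0.137101)/(1 − 0.112394)
= 0.024707/0.887606 = 0.027835

Final: 0.027835


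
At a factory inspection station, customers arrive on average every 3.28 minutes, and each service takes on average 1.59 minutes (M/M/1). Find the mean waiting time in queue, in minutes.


λ = 60/3.28 = 18.2927 /hr
μ = 60/1.59 = 37.7358 /hr
ρ = λ/μ = 18.2927/37.7358 = 0.4848
Wq = ρ/(μ−λ) = 0.4848/(37.7358−18.2927) = 0.02493 hr
In minutes: 0.02493·60 = 1.496 min

Final: 1.496 min


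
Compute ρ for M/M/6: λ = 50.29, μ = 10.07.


ρ = λ/(cμ) = 50.29/(6·10.07) = 50.29/60.42 = 0.8323

Final: 0.8323


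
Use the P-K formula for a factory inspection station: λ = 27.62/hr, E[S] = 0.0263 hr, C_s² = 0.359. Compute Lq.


ρ = λ·E[S] = 27.62·0.0263 = 0.7264
Lq = ρ²(1+C_s²)/(2(1−ρ)) = 0.5277·(1+0.359)/(2·0.2736)
= 0.5277·1.3590/0.5472 = 1.31051

Final: 1.31051


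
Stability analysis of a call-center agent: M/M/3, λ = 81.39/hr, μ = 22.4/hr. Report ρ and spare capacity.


Total capacity cμ = 3·22.4 = 67.20/hr
ρ = λ/(cμ) = 81.39/67.20 = 1.2112
Stable ⇔ ρ < 1: NO
Spare capacity = cμ − λ = 67.20 − 81.39 = -14.19/hr

Final: ρ = 1.2112; unstable; margin = -14.19/hr


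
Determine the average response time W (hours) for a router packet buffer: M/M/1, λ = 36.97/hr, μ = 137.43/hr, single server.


W = 1/(μ−λ) = 1/(137.43 − 36.97) = 1/100.46 = 0.009954 hr

Final: 0.009954 hr


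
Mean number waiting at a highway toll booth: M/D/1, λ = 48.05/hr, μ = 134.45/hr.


ρ = 48.05/134.45 = 0.3574
M/D/1: Lq = ρ²/(2(1−ρ)) = 0.1277/(2·0.6426) = 0.09938

Final: 0.09938


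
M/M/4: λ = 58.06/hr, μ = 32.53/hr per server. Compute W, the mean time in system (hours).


a = 1.7848; ρ = 0.4462; P₀ = 0.164239
Lq = P₀·a^c·ρ/(c!(1−ρ)²) = 0.10103
Wq = Lq/λ = 0.10103/58.06 = 0.001740 hr
W = Wq + 1/μ = 0.001740 + 0.03074 = 0.03248 hr

Final: 0.03248 hr


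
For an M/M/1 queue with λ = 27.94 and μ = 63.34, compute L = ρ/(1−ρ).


ρ = λ/μ = 27.94/63.34 = 0.4411
L = ρ/(1−ρ) = 0.4411/(1 − 0.4411) = 0.4411/0.5589 = 0.7893

Final: 0.7893


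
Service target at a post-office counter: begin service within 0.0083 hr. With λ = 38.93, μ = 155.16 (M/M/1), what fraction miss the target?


ρ = 38.93/155.16 = 0.2509
P(Wq > t) = ρ·e^{−(μ−λ)t} = 0.2509·e^{−0.9647}
= 0.2509·0.381094 = 0.095617

Final: 0.095617


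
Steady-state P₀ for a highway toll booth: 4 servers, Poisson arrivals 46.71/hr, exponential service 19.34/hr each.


a = λ/μ = 46.71/19.34 = 2.4152; ρ = a/c = 0.6038
Σ_{k=0}^{3} a^k/k! (terms k=0..3) = 1.00000 + 2.41520 + 2.91660 + 2.34806 = 8.67986
Tail: a^4/(4!(1−ρ)) = 34.02621/(24·0.3962) = 3.57840
P₀ = 1/(8.67986 + 3.57840) = 1/12.25826 = 0.081578

Final: 0.081578


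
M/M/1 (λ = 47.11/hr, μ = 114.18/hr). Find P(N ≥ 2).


ρ = 47.11/114.18 = 0.4126
P(N ≥ n) = ρ^n = 0.4126^2 = 0.170234

Final: 0.170234


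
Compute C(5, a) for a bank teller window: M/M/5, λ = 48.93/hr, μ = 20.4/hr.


a = λ/μ = 2.3985; ρ = a/5 = 0.4797
P₀ = 0.089085 (from M/M/c formula)
C(c,a) = [a^c/(c!(1−ρ))]·P₀ = [79.38259/(120·0.5203)]·0.089085
= 1.27144·0.089085 = 0.113266

Final: 0.113266


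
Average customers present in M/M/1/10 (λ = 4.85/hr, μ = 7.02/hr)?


ρ = 4.85/7.02 = 0.6909
L = ρ[1 − (K+1)ρ^K + Kρ^(K+1)] / [(1−ρ)(1−ρ^(K+1))]
Numerator: 0.6909·(1 − 11·0.024777 + 10·0.017118) = 0.620851
Denominator: (0.3091)·(0.982882) = 0.303825
L = 0.620851/0.303825 = 2.0434

Final: 2.0434


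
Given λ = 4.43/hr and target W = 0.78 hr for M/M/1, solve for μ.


W = 1/(μ−λ) ⇒ μ − λ = 1/W = 1/0.78 = 1.2821
μ = λ + 1/W = 4.43 + 1.2821 = 5.7121 per hr

Final: 5.7121 /hr


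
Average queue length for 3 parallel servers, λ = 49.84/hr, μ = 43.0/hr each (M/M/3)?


a = λ/μ = 1.1591; ρ = a/3 = 0.3864
P₀ = 0.307341
Lq = P₀·a^c·ρ / (c!·(1−ρ)²) = 0.307341·1.55714·0.3864/(6·0.37656)
= 0.08184

Final: 0.08184


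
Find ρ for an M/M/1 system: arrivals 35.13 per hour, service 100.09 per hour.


ρ = λ/μ = 35.13/100.09 = 0.3510

Final: 0.3510


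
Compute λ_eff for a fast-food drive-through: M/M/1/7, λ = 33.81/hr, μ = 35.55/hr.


ρ = 0.9511; P_K = (1−ρ)ρ^7/(1−ρ^8) = 0.104175
λ_eff = λ(1 − P_K) = 33.81·(1 − 0.104175) = 33.81·0.895825 = 30.2879 /hr

Final: 30.2879 /hr


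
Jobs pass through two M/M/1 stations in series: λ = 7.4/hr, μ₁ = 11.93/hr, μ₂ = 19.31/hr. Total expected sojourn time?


Each node sees arrival rate λ = 7.4/hr (tandem ⇒ throughput preserved).
W₁ = 1/(μ₁−λ) = 1/(11.93−7.4) = 0.22075 hr
W₂ = 1/(μ₂−λ) = 1/(19.31−7.4) = 0.08396 hr
W_total = W₁ + W₂ = 0.22075 + 0.08396 = 0.30471 hr

Final: 0.30471 hr


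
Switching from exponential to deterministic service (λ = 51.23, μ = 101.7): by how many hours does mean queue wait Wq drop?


ρ = 51.23/101.7 = 0.5037
Wq(M/M/1) = ρ/(μ−λ) = 0.5037/50.47 = 0.009981 hr
Wq(M/D/1) = ρ/(2(μ−λ)) = 0.004990 hr
Savings = 0.009981 − 0.004990 = 0.004990 hr

Final: 0.004990 hr


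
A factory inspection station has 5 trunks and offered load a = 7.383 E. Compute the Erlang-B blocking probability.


B(c,a) = (a^c/c!) / Σ_{k=0}^{c} a^k/k!
a^5/5! = 182.802906
Σ terms (k=0..5): 1.00000 + 7.38300 + 27.25434 + 67.07294 + 123.79988 + 182.80291 = 409.313075
B = 182.802906/409.313075 = 0.446609

Final: 0.446609


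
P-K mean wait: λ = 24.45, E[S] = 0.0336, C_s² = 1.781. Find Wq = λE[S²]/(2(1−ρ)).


ρ = λ·E[S] = 24.45·0.0336 = 0.8215
E[S²] = E[S]²(1+C_s²) = 0.0336²·(1+1.781) = 0.003140
Wq = λ·E[S²]/(2(1−ρ)) = 24.45·0.003140/(2·0.1785) = 0.21505 hr

Final: 0.21505 hr


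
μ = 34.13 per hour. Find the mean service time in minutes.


Mean service time = 1/μ = 1/34.13 hour = 0.02930 hour
In minutes: 0.02930 × 60 = 1.7580 min

Final: 1.7580 min


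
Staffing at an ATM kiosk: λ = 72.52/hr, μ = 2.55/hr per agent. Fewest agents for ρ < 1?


Stability requires cμ > λ ⇔ c > λ/μ.
λ/μ = 72.52/2.55 = 28.4392
Minimum integer c = ⌊28.4392⌋ + 1 = 29
Check: 29·2.55 = 73.95 > 72.52, while 28·2.55 = 71.40 ≤ 72.52

Final: 29 servers


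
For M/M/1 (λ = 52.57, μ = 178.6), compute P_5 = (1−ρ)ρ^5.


ρ = 52.57/178.6 = 0.2943
P_n = (1−ρ)·ρ^n = (1 − 0.2943)·0.2943^5 = 0.7057·0.002209 = 0.001559

Final: 0.001559


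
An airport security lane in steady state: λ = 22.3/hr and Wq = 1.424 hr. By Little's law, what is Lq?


Lq = λWq = 22.3·1.424 = 31.7552

Final: 31.7552


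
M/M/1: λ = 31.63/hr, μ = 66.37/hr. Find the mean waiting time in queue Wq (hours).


ρ = 31.63/66.37 = 0.4766
Wq = ρ/(μ−λ) = 0.4766/(66.37 − 31.63) = 0.4766/34.74 = 0.01372 hr

Final: 0.01372 hr


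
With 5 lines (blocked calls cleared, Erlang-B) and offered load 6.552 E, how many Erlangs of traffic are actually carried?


B(5,6.552) = 0.397237 (Erlang-B)
Carried load = a(1 − B) = 6.552·(1 − 0.397237) = 6.552·0.602763 = 3.9493 E

Final: 3.9493 Erlangs


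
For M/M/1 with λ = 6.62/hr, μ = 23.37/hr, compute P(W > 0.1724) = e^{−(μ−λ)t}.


W ~ Exponential(μ−λ) for M/M/1.
μ − λ = 23.37 − 6.62 = 16.7500
P(W > t) = e^{−(μ−λ)t} = e^{−2.8877} = 0.055704

Final: 0.055704


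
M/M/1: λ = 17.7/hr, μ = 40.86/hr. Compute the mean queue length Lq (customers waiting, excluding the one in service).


ρ = 17.7/40.86 = 0.4332
Lq = ρ²/(1−ρ) = 0.1877/0.5668 = 0.3311

Final: 0.3311


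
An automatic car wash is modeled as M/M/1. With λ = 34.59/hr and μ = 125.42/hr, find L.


ρ = λ/μ = 34.59/125.42 = 0.2758
L = ρ/(1−ρ) = 0.2758/(1 − 0.2758) = 0.2758/0.7242 = 0.3808

Final: 0.3808


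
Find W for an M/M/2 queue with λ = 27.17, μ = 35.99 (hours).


a = 0.7549; ρ = 0.3775; P₀ = 0.451942
Lq = P₀·a^c·ρ/(c!(1−ρ)²) = 0.12544
Wq = Lq/λ = 0.12544/27.17 = 0.004617 hr
W = Wq + 1/μ = 0.004617 + 0.02779 = 0.03240 hr

Final: 0.03240 hr


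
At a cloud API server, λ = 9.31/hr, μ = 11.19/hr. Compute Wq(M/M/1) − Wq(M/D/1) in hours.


ρ = 9.31/11.19 = 0.8320
Wq(M/M/1) = ρ/(μ−λ) = 0.8320/1.88 = 0.44255 hr
Wq(M/D/1) = ρ/(2(μ−λ)) = 0.22127 hr
Savings = 0.44255 − 0.22127 = 0.22127 hr

Final: 0.22127 hr


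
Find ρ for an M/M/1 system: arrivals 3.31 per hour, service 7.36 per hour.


ρ = λ/μ = 3.31/7.36 = 0.4497

Final: 0.4497


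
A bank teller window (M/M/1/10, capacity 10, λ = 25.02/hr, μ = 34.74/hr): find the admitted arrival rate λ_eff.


ρ = 0.7202; P_K = (1−ρ)ρ^10/(1−ρ^11) = 0.010797
λ_eff = λ(1 − P_K) = 25.02·(1 − 0.010797) = 25.02·0.989203 = 24.7499 /hr

Final: 24.7499 /hr
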